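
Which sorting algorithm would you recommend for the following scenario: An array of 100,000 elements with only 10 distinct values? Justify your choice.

Best choice: 3-way quicksort or Counting sort
Reason: 3-way (Dutch national flag) partitioning groups every copy of the pivot together, so with only d=10 distinct keys quicksort finishes in O(n log d) expected time, which is effectively linear; counting sort runs in O(n + k) where k is the size of the key range (not the number of distinct values), so it is linear when the 10 values are integers drawn from a small known range


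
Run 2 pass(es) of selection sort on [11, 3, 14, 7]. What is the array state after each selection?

Pass 1: Select minimum 3 at index 1, swap -> [3, 11, 14, 7]
Pass 2: Select minimum 7 at index 3, swap -> [3, 7, 14, 11]


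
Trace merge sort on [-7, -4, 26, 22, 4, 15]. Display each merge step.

Divide and conquer:
  Merge [-4] + [26] -> [-4, 26]
  Merge [-7] + [-4, 26] -> [-7, -4, 26]
  Merge [4] + [15] -> [4, 15]
  Merge [22] + [4, 15] -> [4, 15, 22]
  Merge [-7, -4, 26] + [4, 15, 22] -> [-7, -4, 4, 15, 22, 26]


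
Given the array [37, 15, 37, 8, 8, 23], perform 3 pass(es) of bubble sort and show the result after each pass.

After pass 1: [15, 37, 8, 8, 23, 37] (4 swaps)
After pass 2: [15, 8, 8, 23, 37, 37] (3 swaps)
After pass 3: [8, 8, 15, 23, 37, 37] (2 swaps)
Total swaps: 9


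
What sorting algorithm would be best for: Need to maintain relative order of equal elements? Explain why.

Best choice: Merge sort or Insertion sort
Reason: Both are stable; quicksort and heapsort are not stable


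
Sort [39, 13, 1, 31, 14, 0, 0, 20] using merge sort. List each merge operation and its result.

Divide and conquer:
  Merge [39] + [13] -> [13, 39]
  Merge [1] + [31] -> [1, 31]
  Merge [13, 39] + [1, 31] -> [1, 13, 31, 39]
  Merge [14] + [0] -> [0, 14]
  Merge [0] + [20] -> [0, 20]
  Merge [0, 14] + [0, 20] -> [0, 0, 14, 20]
  Merge [1, 13, 31, 39] + [0, 0, 14, 20] -> [0, 0, 1, 13, 14, 20, 31, 39]


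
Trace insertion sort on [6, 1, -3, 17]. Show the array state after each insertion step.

First element 6 is already 'sorted'
Insert 1: shifted 1 elements -> [1, 6, -3, 17]
Insert -3: shifted 2 elements -> [-3, 1, 6, 17]
Insert 17: shifted 0 elements -> [-3, 1, 6, 17]


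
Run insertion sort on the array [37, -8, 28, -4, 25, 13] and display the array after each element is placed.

First element 37 is already 'sorted'
Insert -8: shifted 1 elements -> [-8, 37, 28, -4, 25, 13]
Insert 28: shifted 1 elements -> [-8, 28, 37, -4, 25, 13]
Insert -4: shifted 2 elements -> [-8, -4, 28, 37, 25, 13]
Insert 25: shifted 2 elements -> [-8, -4, 25, 28, 37, 13]
Insert 13: shifted 3 elements -> [-8, -4, 13, 25, 28, 37]


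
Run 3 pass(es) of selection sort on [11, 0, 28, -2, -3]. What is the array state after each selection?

Pass 1: Select minimum -3 at index 4, swap -> [-3, 0, 28, -2, 11]
Pass 2: Select minimum -2 at index 3, swap -> [-3, -2, 28, 0, 11]
Pass 3: Select minimum 0 at index 3, swap -> [-3, -2, 0, 28, 11]


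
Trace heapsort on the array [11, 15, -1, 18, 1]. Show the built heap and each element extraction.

Build heap: [18, 15, -1, 11, 1]
Extract 18: [15, 11, -1, 1, 18]
Extract 15: [11, 1, -1, 15, 18]
Extract 11: [1, -1, 11, 15, 18]
Extract 1: [-1, 1, 11, 15, 18]


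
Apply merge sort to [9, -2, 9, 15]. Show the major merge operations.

Divide and conquer:
  Merge [9] + [-2] -> [-2, 9]
  Merge [9] + [15] -> [9, 15]
  Merge [-2, 9] + [9, 15] -> [-2, 9, 9, 15]


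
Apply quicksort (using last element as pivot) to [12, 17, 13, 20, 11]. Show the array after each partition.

Partition 1: pivot=11 at index 0 -> [11, 17, 13, 20, 12]
Partition 2: pivot=12 at index 1 -> [11, 12, 13, 20, 17]
Partition 3: pivot=17 at index 3 -> [11, 12, 13, 17, 20]


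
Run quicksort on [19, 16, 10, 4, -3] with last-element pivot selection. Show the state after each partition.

Partition 1: pivot=-3 at index 0 -> [-3, 16, 10, 4, 19]
Partition 2: pivot=19 at index 4 -> [-3, 16, 10, 4, 19]
Partition 3: pivot=4 at index 1 -> [-3, 4, 10, 16, 19]
Partition 4: pivot=16 at index 3 -> [-3, 4, 10, 16, 19]


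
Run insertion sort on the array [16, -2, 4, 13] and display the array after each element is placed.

First element 16 is already 'sorted'
Insert -2: shifted 1 elements -> [-2, 16, 4, 13]
Insert 4: shifted 1 elements -> [-2, 4, 16, 13]
Insert 13: shifted 1 elements -> [-2, 4, 13, 16]


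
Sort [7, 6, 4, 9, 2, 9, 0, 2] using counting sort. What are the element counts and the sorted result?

Count array: [1, 0, 2, 0, 1, 0, 1, 1, 0, 2]
(count[i] = number of elements equal to i)
Cumulative count: [1, 1, 3, 3, 4, 4, 5, 6, 6, 8]
Sorted: [0, 2, 2, 4, 6, 7, 9, 9]


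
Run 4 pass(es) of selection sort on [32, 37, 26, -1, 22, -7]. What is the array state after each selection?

Pass 1: Select minimum -7 at index 5, swap -> [-7, 37, 26, -1, 22, 32]
Pass 2: Select minimum -1 at index 3, swap -> [-7, -1, 26, 37, 22, 32]
Pass 3: Select minimum 22 at index 4, swap -> [-7, -1, 22, 37, 26, 32]
Pass 4: Select minimum 26 at index 4, swap -> [-7, -1, 22, 26, 37, 32]


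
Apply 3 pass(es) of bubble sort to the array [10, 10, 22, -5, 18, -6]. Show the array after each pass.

After pass 1: [10, 10, -5, 18, -6, 22] (3 swaps)
After pass 2: [10, -5, 10, -6, 18, 22] (2 swaps)
After pass 3: [-5, 10, -6, 10, 18, 22] (2 swaps)
Total swaps: 7


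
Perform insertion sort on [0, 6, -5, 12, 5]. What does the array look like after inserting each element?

First element 0 is already 'sorted'
Insert 6: shifted 0 elements -> [0, 6, -5, 12, 5]
Insert -5: shifted 2 elements -> [-5, 0, 6, 12, 5]
Insert 12: shifted 0 elements -> [-5, 0, 6, 12, 5]
Insert 5: shifted 2 elements -> [-5, 0, 5, 6, 12]


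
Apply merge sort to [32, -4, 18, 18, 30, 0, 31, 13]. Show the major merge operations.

Divide and conquer:
  Merge [32] + [-4] -> [-4, 32]
  Merge [18] + [18] -> [18, 18]
  Merge [-4, 32] + [18, 18] -> [-4, 18, 18, 32]
  Merge [30] + [0] -> [0, 30]
  Merge [31] + [13] -> [13, 31]
  Merge [0, 30] + [13, 31] -> [0, 13, 30, 31]
  Merge [-4, 18, 18, 32] + [0, 13, 30, 31] -> [-4, 0, 13, 18, 18, 30, 31, 32]


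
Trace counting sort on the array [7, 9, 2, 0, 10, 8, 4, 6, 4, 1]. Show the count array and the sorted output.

Count array: [1, 1, 1, 0, 2, 0, 1, 1, 1, 1, 1]
(count[i] = number of elements equal to i)
Cumulative count: [1, 2, 3, 3, 5, 5, 6, 7, 8, 9, 10]
Sorted: [0, 1, 2, 4, 4, 6, 7, 8, 9, 10]


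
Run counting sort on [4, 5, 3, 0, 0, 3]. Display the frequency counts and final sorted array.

Count array: [2, 0, 0, 2, 1, 1]
(count[i] = number of elements equal to i)
Cumulative count: [2, 2, 2, 4, 5, 6]
Sorted: [0, 0, 3, 3, 4, 5]


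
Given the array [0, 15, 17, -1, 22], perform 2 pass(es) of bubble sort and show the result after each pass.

After pass 1: [0, 15, -1, 17, 22] (1 swaps)
After pass 2: [0, -1, 15, 17, 22] (1 swaps)
Total swaps: 2


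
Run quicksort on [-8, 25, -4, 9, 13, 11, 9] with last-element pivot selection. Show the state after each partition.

Partition 1: pivot=9 at index 3 -> [-8, -4, 9, 9, 13, 11, 25]
Partition 2: pivot=9 at index 2 -> [-8, -4, 9, 9, 13, 11, 25]
Partition 3: pivot=-4 at index 1 -> [-8, -4, 9, 9, 13, 11, 25]
Partition 4: pivot=25 at index 6 -> [-8, -4, 9, 9, 13, 11, 25]
Partition 5: pivot=11 at index 4 -> [-8, -4, 9, 9, 11, 13, 25]


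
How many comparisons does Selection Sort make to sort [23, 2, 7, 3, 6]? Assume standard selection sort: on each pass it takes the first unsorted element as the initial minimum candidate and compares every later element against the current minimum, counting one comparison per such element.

Pass 1: scan indices 1..4 for the minimum = 4 comparison(s); min is 2, place at index 0 -> [2, 23, 7, 3, 6]
Pass 2: scan indices 2..4 for the minimum = 3 comparison(s); min is 3, place at index 1 -> [2, 3, 7, 23, 6]
Pass 3: scan indices 3..4 for the minimum = 2 comparison(s); min is 6, place at index 2 -> [2, 3, 6, 23, 7]
Pass 4: scan indices 4..4 for the minimum = 1 comparison(s); min is 7, place at index 3 -> [2, 3, 6, 7, 23]
Selection sort always scans the whole unsorted suffix, so the count is (n-1) + (n-2) + ... + 1 = n(n-1)/2 = 5*4/2 = 10 regardless of the input order.
Total comparisons: 4 + 3 + 2 + 1 = 10


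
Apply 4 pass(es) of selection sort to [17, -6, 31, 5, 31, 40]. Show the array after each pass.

Pass 1: Select minimum -6 at index 1, swap -> [-6, 17, 31, 5, 31, 40]
Pass 2: Select minimum 5 at index 3, swap -> [-6, 5, 31, 17, 31, 40]
Pass 3: Select minimum 17 at index 3, swap -> [-6, 5, 17, 31, 31, 40]
Pass 4: Select minimum 31 at index 3, swap -> [-6, 5, 17, 31, 31, 40]


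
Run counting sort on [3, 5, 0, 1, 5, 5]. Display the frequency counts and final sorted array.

Count array: [1, 1, 0, 1, 0, 3]
(count[i] = number of elements equal to i)
Cumulative count: [1, 2, 2, 3, 3, 6]
Sorted: [0, 1, 3, 5, 5, 5]


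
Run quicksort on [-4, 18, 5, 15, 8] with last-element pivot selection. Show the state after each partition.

Partition 1: pivot=8 at index 2 -> [-4, 5, 8, 15, 18]
Partition 2: pivot=5 at index 1 -> [-4, 5, 8, 15, 18]
Partition 3: pivot=18 at index 4 -> [-4, 5, 8, 15, 18]


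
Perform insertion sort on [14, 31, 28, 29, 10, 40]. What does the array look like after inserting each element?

First element 14 is already 'sorted'
Insert 31: shifted 0 elements -> [14, 31, 28, 29, 10, 40]
Insert 28: shifted 1 elements -> [14, 28, 31, 29, 10, 40]
Insert 29: shifted 1 elements -> [14, 28, 29, 31, 10, 40]
Insert 10: shifted 4 elements -> [10, 14, 28, 29, 31, 40]
Insert 40: shifted 0 elements -> [10, 14, 28, 29, 31, 40]


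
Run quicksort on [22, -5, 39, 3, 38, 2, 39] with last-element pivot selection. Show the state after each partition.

Partition 1: pivot=39 at index 6 -> [22, -5, 39, 3, 38, 2, 39]
Partition 2: pivot=2 at index 1 -> [-5, 2, 39, 3, 38, 22, 39]
Partition 3: pivot=22 at index 3 -> [-5, 2, 3, 22, 38, 39, 39]
Partition 4: pivot=39 at index 5 -> [-5, 2, 3, 22, 38, 39, 39]


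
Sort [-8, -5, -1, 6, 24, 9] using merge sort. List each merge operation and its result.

Divide and conquer:
  Merge [-5] + [-1] -> [-5, -1]
  Merge [-8] + [-5, -1] -> [-8, -5, -1]
  Merge [24] + [9] -> [9, 24]
  Merge [6] + [9, 24] -> [6, 9, 24]
  Merge [-8, -5, -1] + [6, 9, 24] -> [-8, -5, -1, 6, 9, 24]


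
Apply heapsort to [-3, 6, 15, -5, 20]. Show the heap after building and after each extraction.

Build heap: [20, 6, 15, -5, -3]
Extract 20: [15, 6, -3, -5, 20]
Extract 15: [6, -5, -3, 15, 20]
Extract 6: [-3, -5, 6, 15, 20]
Extract -3: [-5, -3, 6, 15, 20]


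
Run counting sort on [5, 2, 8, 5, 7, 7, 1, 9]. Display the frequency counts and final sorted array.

Count array: [0, 1, 1, 0, 0, 2, 0, 2, 1, 1]
(count[i] = number of elements equal to i)
Cumulative count: [0, 1, 2, 2, 2, 4, 4, 6, 7, 8]
Sorted: [1, 2, 5, 5, 7, 7, 8, 9]


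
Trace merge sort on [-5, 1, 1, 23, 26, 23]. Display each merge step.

Divide and conquer:
  Merge [1] + [1] -> [1, 1]
  Merge [-5] + [1, 1] -> [-5, 1, 1]
  Merge [26] + [23] -> [23, 26]
  Merge [23] + [23, 26] -> [23, 23, 26]
  Merge [-5, 1, 1] + [23, 23, 26] -> [-5, 1, 1, 23, 23, 26]


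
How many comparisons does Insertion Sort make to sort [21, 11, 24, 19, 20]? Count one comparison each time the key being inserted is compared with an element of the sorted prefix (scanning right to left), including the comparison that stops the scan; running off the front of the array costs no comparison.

Insert 11: 21 > 11 (shift), reached front = 1 comparison(s) -> [11, 21, 24, 19, 20]
Insert 24: 21 <= 24 (stop) = 1 comparison(s) -> [11, 21, 24, 19, 20]
Insert 19: 24 > 19 (shift), 21 > 19 (shift), 11 <= 19 (stop) = 3 comparison(s) -> [11, 19, 21, 24, 20]
Insert 20: 24 > 20 (shift), 21 > 20 (shift), 19 <= 20 (stop) = 3 comparison(s) -> [11, 19, 20, 21, 24]
Total comparisons: 1 + 1 + 3 + 3 = 8


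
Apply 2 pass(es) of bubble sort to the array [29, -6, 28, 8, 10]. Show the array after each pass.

After pass 1: [-6, 28, 8, 10, 29] (4 swaps)
After pass 2: [-6, 8, 10, 28, 29] (2 swaps)
Total swaps: 6


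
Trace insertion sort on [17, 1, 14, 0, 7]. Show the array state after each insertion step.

First element 17 is already 'sorted'
Insert 1: shifted 1 elements -> [1, 17, 14, 0, 7]
Insert 14: shifted 1 elements -> [1, 14, 17, 0, 7]
Insert 0: shifted 3 elements -> [0, 1, 14, 17, 7]
Insert 7: shifted 2 elements -> [0, 1, 7, 14, 17]


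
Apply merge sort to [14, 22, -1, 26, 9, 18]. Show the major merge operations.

Divide and conquer:
  Merge [22] + [-1] -> [-1, 22]
  Merge [14] + [-1, 22] -> [-1, 14, 22]
  Merge [9] + [18] -> [9, 18]
  Merge [26] + [9, 18] -> [9, 18, 26]
  Merge [-1, 14, 22] + [9, 18, 26] -> [-1, 9, 14, 18, 22, 26]


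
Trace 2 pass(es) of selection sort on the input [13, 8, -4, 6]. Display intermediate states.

Pass 1: Select minimum -4 at index 2, swap -> [-4, 8, 13, 6]
Pass 2: Select minimum 6 at index 3, swap -> [-4, 6, 13, 8]


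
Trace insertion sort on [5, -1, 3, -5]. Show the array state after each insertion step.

First element 5 is already 'sorted'
Insert -1: shifted 1 elements -> [-1, 5, 3, -5]
Insert 3: shifted 1 elements -> [-1, 3, 5, -5]
Insert -5: shifted 3 elements -> [-5, -1, 3, 5]


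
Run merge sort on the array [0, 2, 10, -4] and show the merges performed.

Divide and conquer:
  Merge [0] + [2] -> [0, 2]
  Merge [10] + [-4] -> [-4, 10]
  Merge [0, 2] + [-4, 10] -> [-4, 0, 2, 10]


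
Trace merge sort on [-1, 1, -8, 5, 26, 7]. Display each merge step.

Divide and conquer:
  Merge [1] + [-8] -> [-8, 1]
  Merge [-1] + [-8, 1] -> [-8, -1, 1]
  Merge [26] + [7] -> [7, 26]
  Merge [5] + [7, 26] -> [5, 7, 26]
  Merge [-8, -1, 1] + [5, 7, 26] -> [-8, -1, 1, 5, 7, 26]


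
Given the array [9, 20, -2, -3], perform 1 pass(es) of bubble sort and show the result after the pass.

After pass 1: [9, -2, -3, 20] (2 swaps)
Total swaps: 2


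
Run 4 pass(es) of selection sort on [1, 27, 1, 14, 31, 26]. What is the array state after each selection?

Pass 1: Select minimum 1 at index 0, swap -> [1, 27, 1, 14, 31, 26]
Pass 2: Select minimum 1 at index 2, swap -> [1, 1, 27, 14, 31, 26]
Pass 3: Select minimum 14 at index 3, swap -> [1, 1, 14, 27, 31, 26]
Pass 4: Select minimum 26 at index 5, swap -> [1, 1, 14, 26, 31, 27]


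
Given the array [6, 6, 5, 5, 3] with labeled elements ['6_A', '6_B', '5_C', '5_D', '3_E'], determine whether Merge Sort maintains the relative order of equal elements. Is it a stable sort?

Trace Merge Sort on the labeled array (the key is the number; the letter only tracks identity):
  Merge [6_A] + [6_B] -> [6_A, 6_B]
  Merge [5_D] + [3_E] -> [3_E, 5_D]
  Merge [5_C] + [3_E, 5_D] -> [3_E, 5_C, 5_D]
  Merge [6_A, 6_B] + [3_E, 5_C, 5_D] -> [3_E, 5_C, 5_D, 6_A, 6_B]
Final order: [3_E, 5_C, 5_D, 6_A, 6_B]
Equal keys:
  value 5: originally 5_C, 5_D; after sorting 5_C, 5_D -> order preserved
  value 6: originally 6_A, 6_B; after sorting 6_A, 6_B -> order preserved
All equal keys kept their original relative order. Merge Sort is stable: when the heads of the two halves are equal the merge takes from the left half first.
Answer: Stable


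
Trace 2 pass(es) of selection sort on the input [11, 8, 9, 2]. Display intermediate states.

Pass 1: Select minimum 2 at index 3, swap -> [2, 8, 9, 11]
Pass 2: Select minimum 8 at index 1, swap -> [2, 8, 9, 11]


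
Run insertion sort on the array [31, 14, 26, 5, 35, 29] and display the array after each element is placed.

First element 31 is already 'sorted'
Insert 14: shifted 1 elements -> [14, 31, 26, 5, 35, 29]
Insert 26: shifted 1 elements -> [14, 26, 31, 5, 35, 29]
Insert 5: shifted 3 elements -> [5, 14, 26, 31, 35, 29]
Insert 35: shifted 0 elements -> [5, 14, 26, 31, 35, 29]
Insert 29: shifted 2 elements -> [5, 14, 26, 29, 31, 35]


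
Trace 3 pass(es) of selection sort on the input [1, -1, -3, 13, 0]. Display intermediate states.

Pass 1: Select minimum -3 at index 2, swap -> [-3, -1, 1, 13, 0]
Pass 2: Select minimum -1 at index 1, swap -> [-3, -1, 1, 13, 0]
Pass 3: Select minimum 0 at index 4, swap -> [-3, -1, 0, 13, 1]


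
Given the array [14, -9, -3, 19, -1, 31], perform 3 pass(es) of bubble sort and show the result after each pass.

After pass 1: [-9, -3, 14, -1, 19, 31] (3 swaps)
After pass 2: [-9, -3, -1, 14, 19, 31] (1 swaps)
After pass 3: [-9, -3, -1, 14, 19, 31] (0 swaps)
Total swaps: 4


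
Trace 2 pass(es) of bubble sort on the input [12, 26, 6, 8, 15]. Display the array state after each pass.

After pass 1: [12, 6, 8, 15, 26] (3 swaps)
After pass 2: [6, 8, 12, 15, 26] (2 swaps)
Total swaps: 5


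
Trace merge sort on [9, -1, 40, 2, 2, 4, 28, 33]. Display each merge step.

Divide and conquer:
  Merge [9] + [-1] -> [-1, 9]
  Merge [40] + [2] -> [2, 40]
  Merge [-1, 9] + [2, 40] -> [-1, 2, 9, 40]
  Merge [2] + [4] -> [2, 4]
  Merge [28] + [33] -> [28, 33]
  Merge [2, 4] + [28, 33] -> [2, 4, 28, 33]
  Merge [-1, 2, 9, 40] + [2, 4, 28, 33] -> [-1, 2, 2, 4, 9, 28, 33, 40]


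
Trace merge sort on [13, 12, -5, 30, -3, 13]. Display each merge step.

Divide and conquer:
  Merge [12] + [-5] -> [-5, 12]
  Merge [13] + [-5, 12] -> [-5, 12, 13]
  Merge [-3] + [13] -> [-3, 13]
  Merge [30] + [-3, 13] -> [-3, 13, 30]
  Merge [-5, 12, 13] + [-3, 13, 30] -> [-5, -3, 12, 13, 13, 30]


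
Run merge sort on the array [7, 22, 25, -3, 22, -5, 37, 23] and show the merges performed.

Divide and conquer:
  Merge [7] + [22] -> [7, 22]
  Merge [25] + [-3] -> [-3, 25]
  Merge [7, 22] + [-3, 25] -> [-3, 7, 22, 25]
  Merge [22] + [-5] -> [-5, 22]
  Merge [37] + [23] -> [23, 37]
  Merge [-5, 22] + [23, 37] -> [-5, 22, 23, 37]
  Merge [-3, 7, 22, 25] + [-5, 22, 23, 37] -> [-5, -3, 7, 22, 22, 23, 25, 37]


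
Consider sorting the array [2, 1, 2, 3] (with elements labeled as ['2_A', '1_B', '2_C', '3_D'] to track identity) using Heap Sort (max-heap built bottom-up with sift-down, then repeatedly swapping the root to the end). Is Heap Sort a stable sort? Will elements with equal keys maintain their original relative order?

Trace Heap Sort on the labeled array (the key is the number; the letter only tracks identity):
  Build max-heap: [3_D, 2_A, 2_C, 1_B]
  Swap root 3_D to index 3, re-heapify first 3 -> [2_A, 1_B, 2_C, 3_D]
  Swap root 2_A to index 2, re-heapify first 2 -> [2_C, 1_B, 2_A, 3_D]
  Swap root 2_C to index 1, re-heapify first 1 -> [1_B, 2_C, 2_A, 3_D]
Final order: [1_B, 2_C, 2_A, 3_D]
Equal keys:
  value 2: originally 2_A, 2_C; after sorting 2_C, 2_A -> order changed
Equal keys were reordered, so Heap Sort is not stable: heap construction and root-to-end swaps move elements without regard to the original order of equal keys. (One such input is enough; an unstable sort may happen to preserve order on other inputs, but it gives no guarantee.)
Answer: Not stable


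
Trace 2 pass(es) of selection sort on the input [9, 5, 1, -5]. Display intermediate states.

Pass 1: Select minimum -5 at index 3, swap -> [-5, 5, 1, 9]
Pass 2: Select minimum 1 at index 2, swap -> [-5, 1, 5, 9]


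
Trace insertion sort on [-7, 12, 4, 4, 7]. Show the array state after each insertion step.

First element -7 is already 'sorted'
Insert 12: shifted 0 elements -> [-7, 12, 4, 4, 7]
Insert 4: shifted 1 elements -> [-7, 4, 12, 4, 7]
Insert 4: shifted 1 elements -> [-7, 4, 4, 12, 7]
Insert 7: shifted 1 elements -> [-7, 4, 4, 7, 12]


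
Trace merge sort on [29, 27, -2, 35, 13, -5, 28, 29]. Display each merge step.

Divide and conquer:
  Merge [29] + [27] -> [27, 29]
  Merge [-2] + [35] -> [-2, 35]
  Merge [27, 29] + [-2, 35] -> [-2, 27, 29, 35]
  Merge [13] + [-5] -> [-5, 13]
  Merge [28] + [29] -> [28, 29]
  Merge [-5, 13] + [28, 29] -> [-5, 13, 28, 29]
  Merge [-2, 27, 29, 35] + [-5, 13, 28, 29] -> [-5, -2, 13, 27, 28, 29, 29, 35]


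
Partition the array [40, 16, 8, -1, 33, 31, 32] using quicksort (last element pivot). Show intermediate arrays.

Partition 1: pivot=32 at index 4 -> [16, 8, -1, 31, 32, 40, 33]
Partition 2: pivot=31 at index 3 -> [16, 8, -1, 31, 32, 40, 33]
Partition 3: pivot=-1 at index 0 -> [-1, 8, 16, 31, 32, 40, 33]
Partition 4: pivot=16 at index 2 -> [-1, 8, 16, 31, 32, 40, 33]
Partition 5: pivot=33 at index 5 -> [-1, 8, 16, 31, 32, 33, 40]


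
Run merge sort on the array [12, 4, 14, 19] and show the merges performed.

Divide and conquer:
  Merge [12] + [4] -> [4, 12]
  Merge [14] + [19] -> [14, 19]
  Merge [4, 12] + [14, 19] -> [4, 12, 14, 19]


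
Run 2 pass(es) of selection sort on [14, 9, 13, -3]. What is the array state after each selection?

Pass 1: Select minimum -3 at index 3, swap -> [-3, 9, 13, 14]
Pass 2: Select minimum 9 at index 1, swap -> [-3, 9, 13, 14]


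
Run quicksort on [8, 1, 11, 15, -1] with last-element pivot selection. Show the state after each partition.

Partition 1: pivot=-1 at index 0 -> [-1, 1, 11, 15, 8]
Partition 2: pivot=8 at index 2 -> [-1, 1, 8, 15, 11]
Partition 3: pivot=11 at index 3 -> [-1, 1, 8, 11, 15]


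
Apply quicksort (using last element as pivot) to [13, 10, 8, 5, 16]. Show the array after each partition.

Partition 1: pivot=16 at index 4 -> [13, 10, 8, 5, 16]
Partition 2: pivot=5 at index 0 -> [5, 10, 8, 13, 16]
Partition 3: pivot=13 at index 3 -> [5, 10, 8, 13, 16]
Partition 4: pivot=8 at index 1 -> [5, 8, 10, 13, 16]


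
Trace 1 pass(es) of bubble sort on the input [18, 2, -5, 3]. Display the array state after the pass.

After pass 1: [2, -5, 3, 18] (3 swaps)
Total swaps: 3


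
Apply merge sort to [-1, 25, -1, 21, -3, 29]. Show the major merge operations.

Divide and conquer:
  Merge [25] + [-1] -> [-1, 25]
  Merge [-1] + [-1, 25] -> [-1, -1, 25]
  Merge [-3] + [29] -> [-3, 29]
  Merge [21] + [-3, 29] -> [-3, 21, 29]
  Merge [-1, -1, 25] + [-3, 21, 29] -> [-3, -1, -1, 21, 25, 29]


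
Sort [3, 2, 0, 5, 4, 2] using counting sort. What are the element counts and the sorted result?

Count array: [1, 0, 2, 1, 1, 1]
(count[i] = number of elements equal to i)
Cumulative count: [1, 1, 3, 4, 5, 6]
Sorted: [0, 2, 2, 3, 4, 5]


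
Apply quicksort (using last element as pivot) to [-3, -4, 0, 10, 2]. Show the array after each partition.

Partition 1: pivot=2 at index 3 -> [-3, -4, 0, 2, 10]
Partition 2: pivot=0 at index 2 -> [-3, -4, 0, 2, 10]
Partition 3: pivot=-4 at index 0 -> [-4, -3, 0, 2, 10]


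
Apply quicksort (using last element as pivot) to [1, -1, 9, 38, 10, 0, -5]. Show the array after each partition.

Partition 1: pivot=-5 at index 0 -> [-5, -1, 9, 38, 10, 0, 1]
Partition 2: pivot=1 at index 3 -> [-5, -1, 0, 1, 10, 9, 38]
Partition 3: pivot=0 at index 2 -> [-5, -1, 0, 1, 10, 9, 38]
Partition 4: pivot=38 at index 6 -> [-5, -1, 0, 1, 10, 9, 38]
Partition 5: pivot=9 at index 4 -> [-5, -1, 0, 1, 9, 10, 38]


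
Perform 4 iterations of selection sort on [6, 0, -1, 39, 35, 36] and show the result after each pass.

Pass 1: Select minimum -1 at index 2, swap -> [-1, 0, 6, 39, 35, 36]
Pass 2: Select minimum 0 at index 1, swap -> [-1, 0, 6, 39, 35, 36]
Pass 3: Select minimum 6 at index 2, swap -> [-1, 0, 6, 39, 35, 36]
Pass 4: Select minimum 35 at index 4, swap -> [-1, 0, 6, 35, 39, 36]


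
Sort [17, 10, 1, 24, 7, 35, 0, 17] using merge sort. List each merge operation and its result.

Divide and conquer:
  Merge [17] + [10] -> [10, 17]
  Merge [1] + [24] -> [1, 24]
  Merge [10, 17] + [1, 24] -> [1, 10, 17, 24]
  Merge [7] + [35] -> [7, 35]
  Merge [0] + [17] -> [0, 17]
  Merge [7, 35] + [0, 17] -> [0, 7, 17, 35]
  Merge [1, 10, 17, 24] + [0, 7, 17, 35] -> [0, 1, 7, 10, 17, 17, 24, 35]


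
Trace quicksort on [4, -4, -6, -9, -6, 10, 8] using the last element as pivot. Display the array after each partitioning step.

Partition 1: pivot=8 at index 5 -> [4, -4, -6, -9, -6, 8, 10]
Partition 2: pivot=-6 at index 2 -> [-6, -9, -6, -4, 4, 8, 10]
Partition 3: pivot=-9 at index 0 -> [-9, -6, -6, -4, 4, 8, 10]
Partition 4: pivot=4 at index 4 -> [-9, -6, -6, -4, 4, 8, 10]


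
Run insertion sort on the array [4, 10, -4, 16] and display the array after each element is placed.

First element 4 is already 'sorted'
Insert 10: shifted 0 elements -> [4, 10, -4, 16]
Insert -4: shifted 2 elements -> [-4, 4, 10, 16]
Insert 16: shifted 0 elements -> [-4, 4, 10, 16]


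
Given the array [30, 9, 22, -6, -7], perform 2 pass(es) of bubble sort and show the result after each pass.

After pass 1: [9, 22, -6, -7, 30] (4 swaps)
After pass 2: [9, -6, -7, 22, 30] (2 swaps)
Total swaps: 6


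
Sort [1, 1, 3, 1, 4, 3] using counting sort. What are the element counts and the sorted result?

Count array: [0, 3, 0, 2, 1]
(count[i] = number of elements equal to i)
Cumulative count: [0, 3, 3, 5, 6]
Sorted: [1, 1, 1, 3, 3, 4]


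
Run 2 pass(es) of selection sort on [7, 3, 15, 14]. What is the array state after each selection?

Pass 1: Select minimum 3 at index 1, swap -> [3, 7, 15, 14]
Pass 2: Select minimum 7 at index 1, swap -> [3, 7, 15, 14]


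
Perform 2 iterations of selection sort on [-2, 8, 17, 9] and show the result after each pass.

Pass 1: Select minimum -2 at index 0, swap -> [-2, 8, 17, 9]
Pass 2: Select minimum 8 at index 1, swap -> [-2, 8, 17, 9]


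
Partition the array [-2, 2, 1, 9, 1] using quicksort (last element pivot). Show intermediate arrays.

Partition 1: pivot=1 at index 2 -> [-2, 1, 1, 9, 2]
Partition 2: pivot=1 at index 1 -> [-2, 1, 1, 9, 2]
Partition 3: pivot=2 at index 3 -> [-2, 1, 1, 2, 9]


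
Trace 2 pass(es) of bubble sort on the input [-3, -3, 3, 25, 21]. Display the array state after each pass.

After pass 1: [-3, -3, 3, 21, 25] (1 swaps)
After pass 2: [-3, -3, 3, 21, 25] (0 swaps)
Total swaps: 1


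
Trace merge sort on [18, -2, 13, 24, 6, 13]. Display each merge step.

Divide and conquer:
  Merge [-2] + [13] -> [-2, 13]
  Merge [18] + [-2, 13] -> [-2, 13, 18]
  Merge [6] + [13] -> [6, 13]
  Merge [24] + [6, 13] -> [6, 13, 24]
  Merge [-2, 13, 18] + [6, 13, 24] -> [-2, 6, 13, 13, 18, 24]


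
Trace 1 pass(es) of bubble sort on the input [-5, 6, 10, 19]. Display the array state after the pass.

After pass 1: [-5, 6, 10, 19] (0 swaps)
Total swaps: 0


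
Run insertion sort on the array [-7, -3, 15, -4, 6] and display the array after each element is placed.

First element -7 is already 'sorted'
Insert -3: shifted 0 elements -> [-7, -3, 15, -4, 6]
Insert 15: shifted 0 elements -> [-7, -3, 15, -4, 6]
Insert -4: shifted 2 elements -> [-7, -4, -3, 15, 6]
Insert 6: shifted 1 elements -> [-7, -4, -3, 6, 15]


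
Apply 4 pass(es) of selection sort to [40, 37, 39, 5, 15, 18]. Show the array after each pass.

Pass 1: Select minimum 5 at index 3, swap -> [5, 37, 39, 40, 15, 18]
Pass 2: Select minimum 15 at index 4, swap -> [5, 15, 39, 40, 37, 18]
Pass 3: Select minimum 18 at index 5, swap -> [5, 15, 18, 40, 37, 39]
Pass 4: Select minimum 37 at index 4, swap -> [5, 15, 18, 37, 40, 39]


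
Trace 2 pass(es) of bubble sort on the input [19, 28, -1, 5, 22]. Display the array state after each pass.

After pass 1: [19, -1, 5, 22, 28] (3 swaps)
After pass 2: [-1, 5, 19, 22, 28] (2 swaps)
Total swaps: 5


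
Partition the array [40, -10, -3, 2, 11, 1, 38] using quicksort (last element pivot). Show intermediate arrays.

Partition 1: pivot=38 at index 5 -> [-10, -3, 2, 11, 1, 38, 40]
Partition 2: pivot=1 at index 2 -> [-10, -3, 1, 11, 2, 38, 40]
Partition 3: pivot=-3 at index 1 -> [-10, -3, 1, 11, 2, 38, 40]
Partition 4: pivot=2 at index 3 -> [-10, -3, 1, 2, 11, 38, 40]


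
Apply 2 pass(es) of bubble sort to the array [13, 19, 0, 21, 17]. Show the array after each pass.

After pass 1: [13, 0, 19, 17, 21] (2 swaps)
After pass 2: [0, 13, 17, 19, 21] (2 swaps)
Total swaps: 4


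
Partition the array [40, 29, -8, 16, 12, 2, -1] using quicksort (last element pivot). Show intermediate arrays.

Partition 1: pivot=-1 at index 1 -> [-8, -1, 40, 16, 12, 2, 29]
Partition 2: pivot=29 at index 5 -> [-8, -1, 16, 12, 2, 29, 40]
Partition 3: pivot=2 at index 2 -> [-8, -1, 2, 12, 16, 29, 40]
Partition 4: pivot=16 at index 4 -> [-8, -1, 2, 12, 16, 29, 40]


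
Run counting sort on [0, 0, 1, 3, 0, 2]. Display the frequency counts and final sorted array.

Count array: [3, 1, 1, 1]
(count[i] = number of elements equal to i)
Cumulative count: [3, 4, 5, 6]
Sorted: [0, 0, 0, 1, 2, 3]


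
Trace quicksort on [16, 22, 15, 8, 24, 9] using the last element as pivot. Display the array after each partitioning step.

Partition 1: pivot=9 at index 1 -> [8, 9, 15, 16, 24, 22]
Partition 2: pivot=22 at index 4 -> [8, 9, 15, 16, 22, 24]
Partition 3: pivot=16 at index 3 -> [8, 9, 15, 16, 22, 24]


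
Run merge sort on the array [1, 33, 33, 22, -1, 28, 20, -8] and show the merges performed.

Divide and conquer:
  Merge [1] + [33] -> [1, 33]
  Merge [33] + [22] -> [22, 33]
  Merge [1, 33] + [22, 33] -> [1, 22, 33, 33]
  Merge [-1] + [28] -> [-1, 28]
  Merge [20] + [-8] -> [-8, 20]
  Merge [-1, 28] + [-8, 20] -> [-8, -1, 20, 28]
  Merge [1, 22, 33, 33] + [-8, -1, 20, 28] -> [-8, -1, 1, 20, 22, 28, 33, 33]


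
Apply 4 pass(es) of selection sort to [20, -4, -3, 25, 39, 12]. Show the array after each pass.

Pass 1: Select minimum -4 at index 1, swap -> [-4, 20, -3, 25, 39, 12]
Pass 2: Select minimum -3 at index 2, swap -> [-4, -3, 20, 25, 39, 12]
Pass 3: Select minimum 12 at index 5, swap -> [-4, -3, 12, 25, 39, 20]
Pass 4: Select minimum 20 at index 5, swap -> [-4, -3, 12, 20, 39, 25]


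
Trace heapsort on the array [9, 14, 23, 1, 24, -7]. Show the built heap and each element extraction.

Build heap: [24, 14, 23, 1, 9, -7]
Extract 24: [23, 14, -7, 1, 9, 24]
Extract 23: [14, 9, -7, 1, 23, 24]
Extract 14: [9, 1, -7, 14, 23, 24]
Extract 9: [1, -7, 9, 14, 23, 24]
Extract 1: [-7, 1, 9, 14, 23, 24]


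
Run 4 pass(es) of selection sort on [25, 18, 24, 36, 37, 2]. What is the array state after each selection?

Pass 1: Select minimum 2 at index 5, swap -> [2, 18, 24, 36, 37, 25]
Pass 2: Select minimum 18 at index 1, swap -> [2, 18, 24, 36, 37, 25]
Pass 3: Select minimum 24 at index 2, swap -> [2, 18, 24, 36, 37, 25]
Pass 4: Select minimum 25 at index 5, swap -> [2, 18, 24, 25, 37, 36]


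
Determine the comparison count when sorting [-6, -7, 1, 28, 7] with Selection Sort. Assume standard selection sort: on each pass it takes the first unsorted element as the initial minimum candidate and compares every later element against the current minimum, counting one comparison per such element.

Pass 1: scan indices 1..4 for the minimum = 4 comparison(s); min is -7, place at index 0 -> [-7, -6, 1, 28, 7]
Pass 2: scan indices 2..4 for the minimum = 3 comparison(s); min is -6, place at index 1 -> [-7, -6, 1, 28, 7]
Pass 3: scan indices 3..4 for the minimum = 2 comparison(s); min is 1, place at index 2 -> [-7, -6, 1, 28, 7]
Pass 4: scan indices 4..4 for the minimum = 1 comparison(s); min is 7, place at index 3 -> [-7, -6, 1, 7, 28]
Selection sort always scans the whole unsorted suffix, so the count is (n-1) + (n-2) + ... + 1 = n(n-1)/2 = 5*4/2 = 10 regardless of the input order.
Total comparisons: 4 + 3 + 2 + 1 = 10


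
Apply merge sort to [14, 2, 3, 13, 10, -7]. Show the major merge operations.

Divide and conquer:
  Merge [2] + [3] -> [2, 3]
  Merge [14] + [2, 3] -> [2, 3, 14]
  Merge [10] + [-7] -> [-7, 10]
  Merge [13] + [-7, 10] -> [-7, 10, 13]
  Merge [2, 3, 14] + [-7, 10, 13] -> [-7, 2, 3, 10, 13, 14]


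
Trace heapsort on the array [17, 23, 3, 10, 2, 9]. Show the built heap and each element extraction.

Build heap: [23, 17, 9, 10, 2, 3]
Extract 23: [17, 10, 9, 3, 2, 23]
Extract 17: [10, 3, 9, 2, 17, 23]
Extract 10: [9, 3, 2, 10, 17, 23]
Extract 9: [3, 2, 9, 10, 17, 23]
Extract 3: [2, 3, 9, 10, 17, 23]


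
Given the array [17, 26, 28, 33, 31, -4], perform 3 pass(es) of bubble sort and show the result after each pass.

After pass 1: [17, 26, 28, 31, -4, 33] (2 swaps)
After pass 2: [17, 26, 28, -4, 31, 33] (1 swaps)
After pass 3: [17, 26, -4, 28, 31, 33] (1 swaps)
Total swaps: 4


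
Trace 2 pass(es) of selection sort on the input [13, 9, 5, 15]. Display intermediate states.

Pass 1: Select minimum 5 at index 2, swap -> [5, 9, 13, 15]
Pass 2: Select minimum 9 at index 1, swap -> [5, 9, 13, 15]


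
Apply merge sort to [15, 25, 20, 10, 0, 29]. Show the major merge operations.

Divide and conquer:
  Merge [25] + [20] -> [20, 25]
  Merge [15] + [20, 25] -> [15, 20, 25]
  Merge [0] + [29] -> [0, 29]
  Merge [10] + [0, 29] -> [0, 10, 29]
  Merge [15, 20, 25] + [0, 10, 29] -> [0, 10, 15, 20, 25, 29]


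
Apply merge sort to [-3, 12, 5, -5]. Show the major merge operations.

Divide and conquer:
  Merge [-3] + [12] -> [-3, 12]
  Merge [5] + [-5] -> [-5, 5]
  Merge [-3, 12] + [-5, 5] -> [-5, -3, 5, 12]


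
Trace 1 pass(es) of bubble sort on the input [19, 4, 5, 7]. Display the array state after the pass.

After pass 1: [4, 5, 7, 19] (3 swaps)
Total swaps: 3


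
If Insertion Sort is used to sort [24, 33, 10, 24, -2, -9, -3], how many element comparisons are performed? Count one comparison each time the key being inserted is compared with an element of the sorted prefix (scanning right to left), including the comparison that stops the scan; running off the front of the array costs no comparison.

Insert 33: 24 <= 33 (stop) = 1 comparison(s) -> [24, 33, 10, 24, -2, -9, -3]
Insert 10: 33 > 10 (shift), 24 > 10 (shift), reached front = 2 comparison(s) -> [10, 24, 33, 24, -2, -9, -3]
Insert 24: 33 > 24 (shift), 24 <= 24 (stop) = 2 comparison(s) -> [10, 24, 24, 33, -2, -9, -3]
Insert -2: 33 > -2 (shift), 24 > -2 (shift), 24 > -2 (shift), 10 > -2 (shift), reached front = 4 comparison(s) -> [-2, 10, 24, 24, 33, -9, -3]
Insert -9: 33 > -9 (shift), 24 > -9 (shift), 24 > -9 (shift), 10 > -9 (shift), -2 > -9 (shift), reached front = 5 comparison(s) -> [-9, -2, 10, 24, 24, 33, -3]
Insert -3: 33 > -3 (shift), 24 > -3 (shift), 24 > -3 (shift), 10 > -3 (shift), -2 > -3 (shift), -9 <= -3 (stop) = 6 comparison(s) -> [-9, -3, -2, 10, 24, 24, 33]
Total comparisons: 1 + 2 + 2 + 4 + 5 + 6 = 20


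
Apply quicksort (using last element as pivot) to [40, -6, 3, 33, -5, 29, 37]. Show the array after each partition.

Partition 1: pivot=37 at index 5 -> [-6, 3, 33, -5, 29, 37, 40]
Partition 2: pivot=29 at index 3 -> [-6, 3, -5, 29, 33, 37, 40]
Partition 3: pivot=-5 at index 1 -> [-6, -5, 3, 29, 33, 37, 40]


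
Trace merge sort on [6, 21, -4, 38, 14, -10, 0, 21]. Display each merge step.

Divide and conquer:
  Merge [6] + [21] -> [6, 21]
  Merge [-4] + [38] -> [-4, 38]
  Merge [6, 21] + [-4, 38] -> [-4, 6, 21, 38]
  Merge [14] + [-10] -> [-10, 14]
  Merge [0] + [21] -> [0, 21]
  Merge [-10, 14] + [0, 21] -> [-10, 0, 14, 21]
  Merge [-4, 6, 21, 38] + [-10, 0, 14, 21] -> [-10, -4, 0, 6, 14, 21, 21, 38]


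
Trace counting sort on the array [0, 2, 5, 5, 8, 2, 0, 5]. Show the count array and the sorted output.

Count array: [2, 0, 2, 0, 0, 3, 0, 0, 1]
(count[i] = number of elements equal to i)
Cumulative count: [2, 2, 4, 4, 4, 7, 7, 7, 8]
Sorted: [0, 0, 2, 2, 5, 5, 5, 8]


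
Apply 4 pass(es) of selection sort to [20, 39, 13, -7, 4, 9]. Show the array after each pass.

Pass 1: Select minimum -7 at index 3, swap -> [-7, 39, 13, 20, 4, 9]
Pass 2: Select minimum 4 at index 4, swap -> [-7, 4, 13, 20, 39, 9]
Pass 3: Select minimum 9 at index 5, swap -> [-7, 4, 9, 20, 39, 13]
Pass 4: Select minimum 13 at index 5, swap -> [-7, 4, 9, 13, 39, 20]


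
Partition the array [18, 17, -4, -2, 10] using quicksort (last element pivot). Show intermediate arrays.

Partition 1: pivot=10 at index 2 -> [-4, -2, 10, 17, 18]
Partition 2: pivot=-2 at index 1 -> [-4, -2, 10, 17, 18]
Partition 3: pivot=18 at index 4 -> [-4, -2, 10, 17, 18]


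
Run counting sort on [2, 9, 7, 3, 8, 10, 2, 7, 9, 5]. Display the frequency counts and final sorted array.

Count array: [0, 0, 2, 1, 0, 1, 0, 2, 1, 2, 1]
(count[i] = number of elements equal to i)
Cumulative count: [0, 0, 2, 3, 3, 4, 4, 6, 7, 9, 10]
Sorted: [2, 2, 3, 5, 7, 7, 8, 9, 9, 10]


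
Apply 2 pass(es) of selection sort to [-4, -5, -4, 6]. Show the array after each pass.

Pass 1: Select minimum -5 at index 1, swap -> [-5, -4, -4, 6]
Pass 2: Select minimum -4 at index 1, swap -> [-5, -4, -4, 6]


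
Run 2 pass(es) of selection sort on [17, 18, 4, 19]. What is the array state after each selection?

Pass 1: Select minimum 4 at index 2, swap -> [4, 18, 17, 19]
Pass 2: Select minimum 17 at index 2, swap -> [4, 17, 18, 19]


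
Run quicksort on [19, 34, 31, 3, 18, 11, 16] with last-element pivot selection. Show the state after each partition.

Partition 1: pivot=16 at index 2 -> [3, 11, 16, 19, 18, 34, 31]
Partition 2: pivot=11 at index 1 -> [3, 11, 16, 19, 18, 34, 31]
Partition 3: pivot=31 at index 5 -> [3, 11, 16, 19, 18, 31, 34]
Partition 4: pivot=18 at index 3 -> [3, 11, 16, 18, 19, 31, 34]


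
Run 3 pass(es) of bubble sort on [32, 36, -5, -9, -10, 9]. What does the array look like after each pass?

After pass 1: [32, -5, -9, -10, 9, 36] (4 swaps)
After pass 2: [-5, -9, -10, 9, 32, 36] (4 swaps)
After pass 3: [-9, -10, -5, 9, 32, 36] (2 swaps)
Total swaps: 10


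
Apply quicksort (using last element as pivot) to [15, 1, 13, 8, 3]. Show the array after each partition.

Partition 1: pivot=3 at index 1 -> [1, 3, 13, 8, 15]
Partition 2: pivot=15 at index 4 -> [1, 3, 13, 8, 15]
Partition 3: pivot=8 at index 2 -> [1, 3, 8, 13, 15]


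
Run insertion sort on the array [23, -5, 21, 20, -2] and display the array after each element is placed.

First element 23 is already 'sorted'
Insert -5: shifted 1 elements -> [-5, 23, 21, 20, -2]
Insert 21: shifted 1 elements -> [-5, 21, 23, 20, -2]
Insert 20: shifted 2 elements -> [-5, 20, 21, 23, -2]
Insert -2: shifted 3 elements -> [-5, -2, 20, 21, 23]


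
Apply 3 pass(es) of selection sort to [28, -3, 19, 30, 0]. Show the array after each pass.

Pass 1: Select minimum -3 at index 1, swap -> [-3, 28, 19, 30, 0]
Pass 2: Select minimum 0 at index 4, swap -> [-3, 0, 19, 30, 28]
Pass 3: Select minimum 19 at index 2, swap -> [-3, 0, 19, 30, 28]


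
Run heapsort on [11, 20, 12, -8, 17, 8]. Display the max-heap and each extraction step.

Build heap: [20, 17, 12, -8, 11, 8]
Extract 20: [17, 11, 12, -8, 8, 20]
Extract 17: [12, 11, 8, -8, 17, 20]
Extract 12: [11, -8, 8, 12, 17, 20]
Extract 11: [8, -8, 11, 12, 17, 20]
Extract 8: [-8, 8, 11, 12, 17, 20]


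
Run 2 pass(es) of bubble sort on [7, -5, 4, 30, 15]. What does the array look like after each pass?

After pass 1: [-5, 4, 7, 15, 30] (3 swaps)
After pass 2: [-5, 4, 7, 15, 30] (0 swaps)
Total swaps: 3


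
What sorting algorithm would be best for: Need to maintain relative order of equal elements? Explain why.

Best choice: Merge sort or Insertion sort
Reason: Both are stable; quicksort and heapsort are not stable


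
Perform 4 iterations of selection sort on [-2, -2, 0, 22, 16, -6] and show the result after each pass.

Pass 1: Select minimum -6 at index 5, swap -> [-6, -2, 0, 22, 16, -2]
Pass 2: Select minimum -2 at index 1, swap -> [-6, -2, 0, 22, 16, -2]
Pass 3: Select minimum -2 at index 5, swap -> [-6, -2, -2, 22, 16, 0]
Pass 4: Select minimum 0 at index 5, swap -> [-6, -2, -2, 0, 16, 22]


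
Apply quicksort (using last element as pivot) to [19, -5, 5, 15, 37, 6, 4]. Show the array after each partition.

Partition 1: pivot=4 at index 1 -> [-5, 4, 5, 15, 37, 6, 19]
Partition 2: pivot=19 at index 5 -> [-5, 4, 5, 15, 6, 19, 37]
Partition 3: pivot=6 at index 3 -> [-5, 4, 5, 6, 15, 19, 37]


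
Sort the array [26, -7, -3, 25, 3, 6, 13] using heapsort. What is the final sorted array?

Build heap: [26, 25, 13, -7, 3, 6, -3]
Extract 26: [25, 3, 13, -7, -3, 6, 26]
Extract 25: [13, 3, 6, -7, -3, 25, 26]
Extract 13: [6, 3, -3, -7, 13, 25, 26]
Extract 6: [3, -7, -3, 6, 13, 25, 26]
Extract 3: [-3, -7, 3, 6, 13, 25, 26]
Extract -3: [-7, -3, 3, 6, 13, 25, 26]


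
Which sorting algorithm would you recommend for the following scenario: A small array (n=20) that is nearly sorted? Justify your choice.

Best choice: Insertion sort
Reason: Insertion sort is O(n) for nearly sorted arrays and has low overhead
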